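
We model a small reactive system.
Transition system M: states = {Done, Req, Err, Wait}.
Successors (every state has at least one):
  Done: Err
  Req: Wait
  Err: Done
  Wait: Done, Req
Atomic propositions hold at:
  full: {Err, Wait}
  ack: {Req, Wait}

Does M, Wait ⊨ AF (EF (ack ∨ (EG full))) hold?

Yes

EG full: greatest fixpoint, start Z0 = {Err, Wait}, keep only states in Sat with some successor in Z. Z1 = ∅; fixed.
Sat(EG full) = ∅
Sat(ack ∨ (EG full)) = {Req, Wait}
EF (ack ∨ (EG full)): least fixpoint, start Z0 = {Req, Wait}, add states with some successor in Z. Already a fixed point.
Sat(EF (ack ∨ (EG full))) = {Req, Wait}
AF (EF (ack ∨ (EG full))): least fixpoint, start Z0 = {Req, Wait}, add states with every successor in Z. Already a fixed point.
Sat(AF (EF (ack ∨ (EG full)))) = {Req, Wait}
Wait ∈ Sat(AF (EF (ack ∨ (EG full)))) = {Req, Wait}, so the formula holds at Wait.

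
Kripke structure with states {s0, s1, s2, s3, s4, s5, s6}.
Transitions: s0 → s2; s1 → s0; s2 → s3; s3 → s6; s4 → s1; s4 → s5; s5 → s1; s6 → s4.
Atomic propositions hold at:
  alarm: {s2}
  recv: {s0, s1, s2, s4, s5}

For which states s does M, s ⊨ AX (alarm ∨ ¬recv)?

{s0, s2, s3}

Sat(¬recv) = {s3, s6}
Sat(alarm ∨ ¬recv) = {s2, s3, s6}
Sat(AX (alarm ∨ ¬recv)) = {s : every successor in {s2, s3, s6}} = {s0, s2, s3}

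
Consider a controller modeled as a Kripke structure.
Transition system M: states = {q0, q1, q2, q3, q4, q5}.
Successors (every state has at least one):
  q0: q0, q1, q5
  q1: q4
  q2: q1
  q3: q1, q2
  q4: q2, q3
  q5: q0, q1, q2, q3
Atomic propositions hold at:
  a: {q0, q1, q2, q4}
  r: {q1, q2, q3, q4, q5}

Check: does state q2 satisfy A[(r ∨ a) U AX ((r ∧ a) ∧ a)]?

Sat(r ∨ a) = {q0, q1, q2, q3, q4, q5}
Sat(r ∧ a) = {q1, q2, q4}
Sat((r ∧ a) ∧ a) = {q1, q2, q4}
Sat(AX ((r ∧ a) ∧ a)) = {s : every successor in {q1, q2, q4}} = {q1, q2, q3}
A[(r ∨ a) U AX ((r ∧ a) ∧ a)]: least fixpoint, start Z0 = Sat(AX ((r ∧ a) ∧ a)) = {q1, q2, q3}, add states in Sat(r ∨ a) with every successor in Z. Z1 = {q1, q2, q3, q4}; fixed.
Sat(A[(r ∨ a) U AX ((r ∧ a) ∧ a)]) = {q1, q2, q3, q4}
q2 ∈ Sat(A[(r ∨ a) U AX ((r ∧ a) ∧ a)]) = {q1, q2, q3, q4}, so the formula holds at q2.

Yes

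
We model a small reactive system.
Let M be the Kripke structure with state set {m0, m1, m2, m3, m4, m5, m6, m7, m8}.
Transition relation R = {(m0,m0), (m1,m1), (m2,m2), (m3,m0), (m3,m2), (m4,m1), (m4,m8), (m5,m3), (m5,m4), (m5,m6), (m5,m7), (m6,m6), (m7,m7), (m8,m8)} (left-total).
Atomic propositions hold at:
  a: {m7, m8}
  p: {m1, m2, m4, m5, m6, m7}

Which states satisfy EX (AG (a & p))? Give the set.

Sat(a & p) = {m7}
AG (a & p): greatest fixpoint, start Z0 = {m7}, keep only states in Sat with every successor in Z. Already a fixed point.
Sat(AG (a & p)) = {m7}
Sat(EX (AG (a & p))) = {s : some successor in {m7}} = {m5, m7}

{m5, m7}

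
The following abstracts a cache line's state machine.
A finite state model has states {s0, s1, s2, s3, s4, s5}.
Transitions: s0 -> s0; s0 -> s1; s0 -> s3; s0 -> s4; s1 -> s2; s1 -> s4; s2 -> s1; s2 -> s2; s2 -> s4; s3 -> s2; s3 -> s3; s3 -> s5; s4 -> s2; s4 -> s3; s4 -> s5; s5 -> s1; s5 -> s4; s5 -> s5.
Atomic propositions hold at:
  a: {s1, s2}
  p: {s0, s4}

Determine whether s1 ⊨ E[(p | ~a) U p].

No

Sat(~a) = {s0, s3, s4, s5}
Sat(p | ~a) = {s0, s3, s4, s5}
E[(p | ~a) U p]: least fixpoint, start Z0 = Sat(p) = {s0, s4}, add states in Sat(p | ~a) with some successor in Z. Z1 = {s0, s4, s5}; Z2 = {s0, s3, s4, s5}; fixed.
Sat(E[(p | ~a) U p]) = {s0, s3, s4, s5}
s1 ∉ Sat(E[(p | ~a) U p]) = {s0, s3, s4, s5}, so the formula does not hold at s1.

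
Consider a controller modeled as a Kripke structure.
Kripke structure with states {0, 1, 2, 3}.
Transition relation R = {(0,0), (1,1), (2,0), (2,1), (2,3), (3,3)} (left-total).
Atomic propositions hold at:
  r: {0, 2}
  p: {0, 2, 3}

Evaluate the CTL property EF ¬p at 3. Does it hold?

No

Sat(¬p) = {1}
EF ¬p: least fixpoint, start Z0 = {1}, add states with some successor in Z. Z1 = {1, 2}; fixed.
Sat(EF ¬p) = {1, 2}
3 ∉ Sat(EF ¬p) = {1, 2}, so the formula does not hold at 3.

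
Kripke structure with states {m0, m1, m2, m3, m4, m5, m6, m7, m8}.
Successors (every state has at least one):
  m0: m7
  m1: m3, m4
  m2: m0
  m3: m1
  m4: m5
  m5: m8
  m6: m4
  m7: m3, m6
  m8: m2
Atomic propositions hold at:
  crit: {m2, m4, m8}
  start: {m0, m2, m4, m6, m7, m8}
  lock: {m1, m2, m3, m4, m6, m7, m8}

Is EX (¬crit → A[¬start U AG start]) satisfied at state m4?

No

Sat(¬crit) = {m0, m1, m3, m5, m6, m7}
Sat(¬start) = {m1, m3, m5}
AG start: greatest fixpoint, start Z0 = {m0, m2, m4, m6, m7, m8}, keep only states in Sat with every successor in Z. Z1 = {m0, m2, m6, m8}; Z2 = {m2, m8}; Z3 = {m8}; Z4 = ∅; fixed.
Sat(AG start) = ∅
A[¬start U AG start]: least fixpoint, start Z0 = Sat(AG start) = ∅, add states in Sat(¬start) with every successor in Z. Already a fixed point.
Sat(A[¬start U AG start]) = ∅
Sat(¬crit → A[¬start U AG start]) = {m2, m4, m8}
Sat(EX (¬crit → A[¬start U AG start])) = {s : some successor in {m2, m4, m8}} = {m1, m5, m6, m8}
m4 ∉ Sat(EX (¬crit → A[¬start U AG start])) = {m1, m5, m6, m8}, so the formula does not hold at m4.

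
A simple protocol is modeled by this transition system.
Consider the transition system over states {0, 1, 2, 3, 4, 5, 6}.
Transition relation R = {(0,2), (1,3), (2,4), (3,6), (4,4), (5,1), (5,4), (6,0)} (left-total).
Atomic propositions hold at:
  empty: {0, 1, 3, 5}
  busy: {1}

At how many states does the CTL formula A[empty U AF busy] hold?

AF busy: least fixpoint, start Z0 = {1}, add states with every successor in Z. Already a fixed point.
Sat(AF busy) = {1}
A[empty U AF busy]: least fixpoint, start Z0 = Sat(AF busy) = {1}, add states in Sat(empty) with every successor in Z. Already a fixed point.
Sat(A[empty U AF busy]) = {1}
|Sat(A[empty U AF busy])| = |{1}| = 1.

1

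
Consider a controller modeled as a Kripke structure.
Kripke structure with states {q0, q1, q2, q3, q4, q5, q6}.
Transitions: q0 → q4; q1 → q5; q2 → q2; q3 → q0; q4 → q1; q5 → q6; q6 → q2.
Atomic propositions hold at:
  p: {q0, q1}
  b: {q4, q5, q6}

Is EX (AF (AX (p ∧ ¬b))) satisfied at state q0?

Sat(¬b) = {q0, q1, q2, q3}
Sat(p ∧ ¬b) = {q0, q1}
Sat(AX (p ∧ ¬b)) = {s : every successor in {q0, q1}} = {q3, q4}
AF (AX (p ∧ ¬b)): least fixpoint, start Z0 = {q3, q4}, add states with every successor in Z. Z1 = {q0, q3, q4}; fixed.
Sat(AF (AX (p ∧ ¬b))) = {q0, q3, q4}
Sat(EX (AF (AX (p ∧ ¬b)))) = {s : some successor in {q0, q3, q4}} = {q0, q3}
q0 ∈ Sat(EX (AF (AX (p ∧ ¬b)))) = {q0, q3}, so the formula holds at q0.

Yes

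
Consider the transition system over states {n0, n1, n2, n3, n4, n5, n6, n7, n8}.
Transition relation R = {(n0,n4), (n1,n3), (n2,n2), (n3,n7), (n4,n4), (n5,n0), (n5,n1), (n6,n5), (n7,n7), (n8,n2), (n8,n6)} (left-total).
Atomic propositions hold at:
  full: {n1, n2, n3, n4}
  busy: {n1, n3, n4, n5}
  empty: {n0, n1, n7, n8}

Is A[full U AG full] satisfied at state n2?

Yes

AG full: greatest fixpoint, start Z0 = {n1, n2, n3, n4}, keep only states in Sat with every successor in Z. Z1 = {n1, n2, n4}; Z2 = {n2, n4}; fixed.
Sat(AG full) = {n2, n4}
A[full U AG full]: least fixpoint, start Z0 = Sat(AG full) = {n2, n4}, add states in Sat(full) with every successor in Z. Already a fixed point.
Sat(A[full U AG full]) = {n2, n4}
n2 ∈ Sat(A[full U AG full]) = {n2, n4}, so the formula holds at n2.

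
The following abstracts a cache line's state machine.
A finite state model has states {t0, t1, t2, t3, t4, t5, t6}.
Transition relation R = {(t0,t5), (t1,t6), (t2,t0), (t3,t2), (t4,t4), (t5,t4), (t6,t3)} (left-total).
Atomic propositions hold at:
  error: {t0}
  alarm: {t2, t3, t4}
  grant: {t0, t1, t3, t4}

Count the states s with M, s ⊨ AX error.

Sat(AX error) = {s : every successor in {t0}} = {t2}
|Sat(AX error)| = |{t2}| = 1.

1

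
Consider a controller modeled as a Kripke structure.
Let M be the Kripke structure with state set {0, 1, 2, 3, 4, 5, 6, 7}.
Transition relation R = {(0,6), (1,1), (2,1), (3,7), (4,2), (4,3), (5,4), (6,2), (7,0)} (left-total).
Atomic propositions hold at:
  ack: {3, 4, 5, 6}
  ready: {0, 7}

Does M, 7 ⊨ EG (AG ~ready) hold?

Sat(~ready) = {1, 2, 3, 4, 5, 6}
AG ~ready: greatest fixpoint, start Z0 = {1, 2, 3, 4, 5, 6}, keep only states in Sat with every successor in Z. Z1 = {1, 2, 4, 5, 6}; Z2 = {1, 2, 5, 6}; Z3 = {1, 2, 6}; fixed.
Sat(AG ~ready) = {1, 2, 6}
EG (AG ~ready): greatest fixpoint, start Z0 = {1, 2, 6}, keep only states in Sat with some successor in Z. Already a fixed point.
Sat(EG (AG ~ready)) = {1, 2, 6}
7 ∉ Sat(EG (AG ~ready)) = {1, 2, 6}, so the formula does not hold at 7.

No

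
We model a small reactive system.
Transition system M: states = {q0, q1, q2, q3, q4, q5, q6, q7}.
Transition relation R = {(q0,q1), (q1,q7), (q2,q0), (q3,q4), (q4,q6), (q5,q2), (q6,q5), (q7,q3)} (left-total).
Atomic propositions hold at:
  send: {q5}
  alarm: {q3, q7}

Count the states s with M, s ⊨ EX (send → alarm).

7

Sat(send → alarm) = {q0, q1, q2, q3, q4, q6, q7}
Sat(EX (send → alarm)) = {s : some successor in {q0, q1, q2, q3, q4, q6, q7}} = {q0, q1, q2, q3, q4, q5, q7}
|Sat(EX (send → alarm))| = |{q0, q1, q2, q3, q4, q5, q7}| = 7.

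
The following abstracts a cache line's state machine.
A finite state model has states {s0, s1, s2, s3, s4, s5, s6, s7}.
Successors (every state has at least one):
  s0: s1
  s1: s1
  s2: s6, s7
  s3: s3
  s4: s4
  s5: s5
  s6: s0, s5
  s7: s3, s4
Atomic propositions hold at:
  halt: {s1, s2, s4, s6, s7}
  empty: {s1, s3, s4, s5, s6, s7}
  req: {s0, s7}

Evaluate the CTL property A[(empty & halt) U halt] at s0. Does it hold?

Sat(empty & halt) = {s1, s4, s6, s7}
A[(empty & halt) U halt]: least fixpoint, start Z0 = Sat(halt) = {s1, s2, s4, s6, s7}, add states in Sat(empty & halt) with every successor in Z. Already a fixed point.
Sat(A[(empty & halt) U halt]) = {s1, s2, s4, s6, s7}
s0 ∉ Sat(A[(empty & halt) U halt]) = {s1, s2, s4, s6, s7}, so the formula does not hold at s0.

No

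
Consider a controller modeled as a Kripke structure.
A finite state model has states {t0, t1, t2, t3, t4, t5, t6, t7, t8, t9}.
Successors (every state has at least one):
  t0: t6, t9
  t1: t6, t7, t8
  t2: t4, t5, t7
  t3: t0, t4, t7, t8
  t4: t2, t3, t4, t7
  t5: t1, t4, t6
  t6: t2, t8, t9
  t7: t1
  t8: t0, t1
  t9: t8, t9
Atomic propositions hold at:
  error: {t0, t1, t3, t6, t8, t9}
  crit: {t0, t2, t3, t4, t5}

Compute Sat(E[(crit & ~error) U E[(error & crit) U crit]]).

Sat(~error) = {t2, t4, t5, t7}
Sat(crit & ~error) = {t2, t4, t5}
Sat(error & crit) = {t0, t3}
E[(error & crit) U crit]: least fixpoint, start Z0 = Sat(crit) = {t0, t2, t3, t4, t5}, add states in Sat(error & crit) with some successor in Z. Already a fixed point.
Sat(E[(error & crit) U crit]) = {t0, t2, t3, t4, t5}
E[(crit & ~error) U E[(error & crit) U crit]]: least fixpoint, start Z0 = Sat(E[(error & crit) U crit]) = {t0, t2, t3, t4, t5}, add states in Sat(crit & ~error) with some successor in Z. Already a fixed point.
Sat(E[(crit & ~error) U E[(error & crit) U crit]]) = {t0, t2, t3, t4, t5}

{t0, t2, t3, t4, t5}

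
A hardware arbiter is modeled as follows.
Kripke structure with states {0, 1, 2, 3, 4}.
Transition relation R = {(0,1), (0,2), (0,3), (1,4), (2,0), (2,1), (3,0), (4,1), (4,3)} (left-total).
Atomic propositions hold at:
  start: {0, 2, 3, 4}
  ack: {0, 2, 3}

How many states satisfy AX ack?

1

Sat(AX ack) = {s : every successor in {0, 2, 3}} = {3}
|Sat(AX ack)| = |{3}| = 1.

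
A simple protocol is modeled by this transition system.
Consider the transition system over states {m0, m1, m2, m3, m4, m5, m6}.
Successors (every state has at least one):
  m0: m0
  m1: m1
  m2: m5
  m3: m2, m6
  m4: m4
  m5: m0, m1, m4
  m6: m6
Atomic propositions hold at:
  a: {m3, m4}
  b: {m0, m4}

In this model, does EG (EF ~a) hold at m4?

No

Sat(~a) = {m0, m1, m2, m5, m6}
EF ~a: least fixpoint, start Z0 = {m0, m1, m2, m5, m6}, add states with some successor in Z. Z1 = {m0, m1, m2, m3, m5, m6}; fixed.
Sat(EF ~a) = {m0, m1, m2, m3, m5, m6}
EG (EF ~a): greatest fixpoint, start Z0 = {m0, m1, m2, m3, m5, m6}, keep only states in Sat with some successor in Z. Already a fixed point.
Sat(EG (EF ~a)) = {m0, m1, m2, m3, m5, m6}
m4 ∉ Sat(EG (EF ~a)) = {m0, m1, m2, m3, m5, m6}, so the formula does not hold at m4.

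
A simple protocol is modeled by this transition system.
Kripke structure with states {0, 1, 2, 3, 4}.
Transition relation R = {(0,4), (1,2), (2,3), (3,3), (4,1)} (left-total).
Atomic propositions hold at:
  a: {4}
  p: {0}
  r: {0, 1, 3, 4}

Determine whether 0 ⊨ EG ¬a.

No

Sat(¬a) = {0, 1, 2, 3}
EG ¬a: greatest fixpoint, start Z0 = {0, 1, 2, 3}, keep only states in Sat with some successor in Z. Z1 = {1, 2, 3}; fixed.
Sat(EG ¬a) = {1, 2, 3}
0 ∉ Sat(EG ¬a) = {1, 2, 3}, so the formula does not hold at 0.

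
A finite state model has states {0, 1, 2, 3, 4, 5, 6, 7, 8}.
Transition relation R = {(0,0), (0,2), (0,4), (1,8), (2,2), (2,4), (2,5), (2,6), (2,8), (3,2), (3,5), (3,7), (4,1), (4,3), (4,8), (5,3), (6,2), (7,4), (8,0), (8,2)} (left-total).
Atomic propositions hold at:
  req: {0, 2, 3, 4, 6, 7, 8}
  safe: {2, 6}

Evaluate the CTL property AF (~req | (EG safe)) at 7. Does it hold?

No

Sat(~req) = {1, 5}
EG safe: greatest fixpoint, start Z0 = {2, 6}, keep only states in Sat with some successor in Z. Already a fixed point.
Sat(EG safe) = {2, 6}
Sat(~req | (EG safe)) = {1, 2, 5, 6}
AF (~req | (EG safe)): least fixpoint, start Z0 = {1, 2, 5, 6}, add states with every successor in Z. Already a fixed point.
Sat(AF (~req | (EG safe))) = {1, 2, 5, 6}
7 ∉ Sat(AF (~req | (EG safe))) = {1, 2, 5, 6}, so the formula does not hold at 7.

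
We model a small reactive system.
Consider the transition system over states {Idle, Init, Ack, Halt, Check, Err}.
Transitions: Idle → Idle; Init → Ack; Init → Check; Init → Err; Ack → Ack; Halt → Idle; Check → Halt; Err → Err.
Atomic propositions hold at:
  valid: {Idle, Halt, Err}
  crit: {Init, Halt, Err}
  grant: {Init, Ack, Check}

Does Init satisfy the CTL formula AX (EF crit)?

No

EF crit: least fixpoint, start Z0 = {Init, Halt, Err}, add states with some successor in Z. Z1 = {Init, Halt, Check, Err}; fixed.
Sat(EF crit) = {Init, Halt, Check, Err}
Sat(AX (EF crit)) = {s : every successor in {Init, Halt, Check, Err}} = {Check, Err}
Init ∉ Sat(AX (EF crit)) = {Check, Err}, so the formula does not hold at Init.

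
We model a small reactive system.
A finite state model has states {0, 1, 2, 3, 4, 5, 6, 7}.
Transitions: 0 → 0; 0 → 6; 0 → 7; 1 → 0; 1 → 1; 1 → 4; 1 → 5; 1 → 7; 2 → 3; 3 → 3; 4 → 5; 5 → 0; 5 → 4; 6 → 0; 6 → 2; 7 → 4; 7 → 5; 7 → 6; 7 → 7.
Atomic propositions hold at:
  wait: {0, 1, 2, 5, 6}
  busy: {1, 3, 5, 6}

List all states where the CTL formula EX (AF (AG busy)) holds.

{2, 3, 6}

AG busy: greatest fixpoint, start Z0 = {1, 3, 5, 6}, keep only states in Sat with every successor in Z. Z1 = {3}; fixed.
Sat(AG busy) = {3}
AF (AG busy): least fixpoint, start Z0 = {3}, add states with every successor in Z. Z1 = {2, 3}; fixed.
Sat(AF (AG busy)) = {2, 3}
Sat(EX (AF (AG busy))) = {s : some successor in {2, 3}} = {2, 3, 6}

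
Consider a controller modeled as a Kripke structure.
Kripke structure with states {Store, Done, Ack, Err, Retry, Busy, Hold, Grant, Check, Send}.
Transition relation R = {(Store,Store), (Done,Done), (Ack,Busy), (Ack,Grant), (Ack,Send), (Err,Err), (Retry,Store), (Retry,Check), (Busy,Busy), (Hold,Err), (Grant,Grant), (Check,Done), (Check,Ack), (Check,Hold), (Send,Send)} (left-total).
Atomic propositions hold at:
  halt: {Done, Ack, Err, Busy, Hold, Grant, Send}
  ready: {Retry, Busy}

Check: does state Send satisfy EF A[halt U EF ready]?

EF ready: least fixpoint, start Z0 = {Retry, Busy}, add states with some successor in Z. Z1 = {Ack, Retry, Busy}; Z2 = {Ack, Retry, Busy, Check}; fixed.
Sat(EF ready) = {Ack, Retry, Busy, Check}
A[halt U EF ready]: least fixpoint, start Z0 = Sat(EF ready) = {Ack, Retry, Busy, Check}, add states in Sat(halt) with every successor in Z. Already a fixed point.
Sat(A[halt U EF ready]) = {Ack, Retry, Busy, Check}
EF A[halt U EF ready]: least fixpoint, start Z0 = {Ack, Retry, Busy, Check}, add states with some successor in Z. Already a fixed point.
Sat(EF A[halt U EF ready]) = {Ack, Retry, Busy, Check}
Send ∉ Sat(EF A[halt U EF ready]) = {Ack, Retry, Busy, Check}, so the formula does not hold at Send.

No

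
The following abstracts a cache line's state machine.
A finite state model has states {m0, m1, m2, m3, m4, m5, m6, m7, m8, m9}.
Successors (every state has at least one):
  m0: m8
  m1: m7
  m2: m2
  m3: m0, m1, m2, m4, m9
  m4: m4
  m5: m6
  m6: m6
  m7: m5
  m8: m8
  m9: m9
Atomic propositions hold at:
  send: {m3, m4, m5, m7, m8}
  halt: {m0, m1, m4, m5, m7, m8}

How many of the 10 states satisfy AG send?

AG send: greatest fixpoint, start Z0 = {m3, m4, m5, m7, m8}, keep only states in Sat with every successor in Z. Z1 = {m4, m7, m8}; Z2 = {m4, m8}; fixed.
Sat(AG send) = {m4, m8}
|Sat(AG send)| = |{m4, m8}| = 2.

2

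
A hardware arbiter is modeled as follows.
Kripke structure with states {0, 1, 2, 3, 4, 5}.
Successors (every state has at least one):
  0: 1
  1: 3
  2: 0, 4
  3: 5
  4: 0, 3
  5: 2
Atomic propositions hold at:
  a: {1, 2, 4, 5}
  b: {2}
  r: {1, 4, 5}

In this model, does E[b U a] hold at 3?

E[b U a]: least fixpoint, start Z0 = Sat(a) = {1, 2, 4, 5}, add states in Sat(b) with some successor in Z. Already a fixed point.
Sat(E[b U a]) = {1, 2, 4, 5}
3 ∉ Sat(E[b U a]) = {1, 2, 4, 5}, so the formula does not hold at 3.

No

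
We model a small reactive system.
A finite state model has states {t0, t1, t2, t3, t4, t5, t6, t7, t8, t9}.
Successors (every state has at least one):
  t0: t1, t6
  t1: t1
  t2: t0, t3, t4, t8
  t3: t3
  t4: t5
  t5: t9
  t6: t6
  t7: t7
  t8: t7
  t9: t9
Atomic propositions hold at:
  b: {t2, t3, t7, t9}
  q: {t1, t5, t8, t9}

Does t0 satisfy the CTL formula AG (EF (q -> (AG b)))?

No

AG b: greatest fixpoint, start Z0 = {t2, t3, t7, t9}, keep only states in Sat with every successor in Z. Z1 = {t3, t7, t9}; fixed.
Sat(AG b) = {t3, t7, t9}
Sat(q -> (AG b)) = {t0, t2, t3, t4, t6, t7, t9}
EF (q -> (AG b)): least fixpoint, start Z0 = {t0, t2, t3, t4, t6, t7, t9}, add states with some successor in Z. Z1 = {t0, t2, t3, t4, t5, t6, t7, t8, t9}; fixed.
Sat(EF (q -> (AG b))) = {t0, t2, t3, t4, t5, t6, t7, t8, t9}
AG (EF (q -> (AG b))): greatest fixpoint, start Z0 = {t0, t2, t3, t4, t5, t6, t7, t8, t9}, keep only states in Sat with every successor in Z. Z1 = {t2, t3, t4, t5, t6, t7, t8, t9}; Z2 = {t3, t4, t5, t6, t7, t8, t9}; fixed.
Sat(AG (EF (q -> (AG b)))) = {t3, t4, t5, t6, t7, t8, t9}
t0 ∉ Sat(AG (EF (q -> (AG b)))) = {t3, t4, t5, t6, t7, t8, t9}, so the formula does not hold at t0.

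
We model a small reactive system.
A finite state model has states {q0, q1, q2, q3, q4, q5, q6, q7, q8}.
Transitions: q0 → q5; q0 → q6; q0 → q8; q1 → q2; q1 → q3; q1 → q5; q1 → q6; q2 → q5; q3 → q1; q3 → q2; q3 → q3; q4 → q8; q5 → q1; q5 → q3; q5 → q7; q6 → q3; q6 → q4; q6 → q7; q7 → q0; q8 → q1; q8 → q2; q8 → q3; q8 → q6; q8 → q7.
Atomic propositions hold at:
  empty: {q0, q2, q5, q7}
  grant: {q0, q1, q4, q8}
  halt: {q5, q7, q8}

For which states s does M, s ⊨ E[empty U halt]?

{q0, q2, q5, q7, q8}

E[empty U halt]: least fixpoint, start Z0 = Sat(halt) = {q5, q7, q8}, add states in Sat(empty) with some successor in Z. Z1 = {q0, q2, q5, q7, q8}; fixed.
Sat(E[empty U halt]) = {q0, q2, q5, q7, q8}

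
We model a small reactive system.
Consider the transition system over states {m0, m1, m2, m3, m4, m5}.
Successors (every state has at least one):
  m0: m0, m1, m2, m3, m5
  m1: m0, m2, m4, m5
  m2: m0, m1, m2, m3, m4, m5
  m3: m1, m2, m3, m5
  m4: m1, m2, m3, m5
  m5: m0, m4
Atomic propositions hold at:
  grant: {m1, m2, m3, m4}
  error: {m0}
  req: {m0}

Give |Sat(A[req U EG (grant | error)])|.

5

Sat(grant | error) = {m0, m1, m2, m3, m4}
EG (grant | error): greatest fixpoint, start Z0 = {m0, m1, m2, m3, m4}, keep only states in Sat with some successor in Z. Already a fixed point.
Sat(EG (grant | error)) = {m0, m1, m2, m3, m4}
A[req U EG (grant | error)]: least fixpoint, start Z0 = Sat(EG (grant | error)) = {m0, m1, m2, m3, m4}, add states in Sat(req) with every successor in Z. Already a fixed point.
Sat(A[req U EG (grant | error)]) = {m0, m1, m2, m3, m4}
|Sat(A[req U EG (grant | error)])| = |{m0, m1, m2, m3, m4}| = 5.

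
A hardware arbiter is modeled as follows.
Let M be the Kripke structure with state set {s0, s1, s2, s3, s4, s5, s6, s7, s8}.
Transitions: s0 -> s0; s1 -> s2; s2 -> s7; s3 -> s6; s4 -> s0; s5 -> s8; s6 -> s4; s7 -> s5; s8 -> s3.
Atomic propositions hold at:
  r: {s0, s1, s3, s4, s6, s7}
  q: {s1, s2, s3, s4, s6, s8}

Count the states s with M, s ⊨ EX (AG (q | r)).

Sat(q | r) = {s0, s1, s2, s3, s4, s6, s7, s8}
AG (q | r): greatest fixpoint, start Z0 = {s0, s1, s2, s3, s4, s6, s7, s8}, keep only states in Sat with every successor in Z. Z1 = {s0, s1, s2, s3, s4, s6, s8}; Z2 = {s0, s1, s3, s4, s6, s8}; Z3 = {s0, s3, s4, s6, s8}; fixed.
Sat(AG (q | r)) = {s0, s3, s4, s6, s8}
Sat(EX (AG (q | r))) = {s : some successor in {s0, s3, s4, s6, s8}} = {s0, s3, s4, s5, s6, s8}
|Sat(EX (AG (q | r)))| = |{s0, s3, s4, s5, s6, s8}| = 6.

6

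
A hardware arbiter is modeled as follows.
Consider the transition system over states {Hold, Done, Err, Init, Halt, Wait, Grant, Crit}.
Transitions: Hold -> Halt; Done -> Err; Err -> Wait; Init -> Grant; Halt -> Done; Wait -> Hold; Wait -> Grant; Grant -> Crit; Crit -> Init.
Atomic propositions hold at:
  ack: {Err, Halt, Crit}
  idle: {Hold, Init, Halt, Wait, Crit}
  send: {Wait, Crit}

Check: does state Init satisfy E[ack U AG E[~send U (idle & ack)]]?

Yes

Sat(~send) = {Hold, Done, Err, Init, Halt, Grant}
Sat(idle & ack) = {Halt, Crit}
E[~send U (idle & ack)]: least fixpoint, start Z0 = Sat((idle & ack)) = {Halt, Crit}, add states in Sat(~send) with some successor in Z. Z1 = {Hold, Halt, Grant, Crit}; Z2 = {Hold, Init, Halt, Grant, Crit}; fixed.
Sat(E[~send U (idle & ack)]) = {Hold, Init, Halt, Grant, Crit}
AG E[~send U (idle & ack)]: greatest fixpoint, start Z0 = {Hold, Init, Halt, Grant, Crit}, keep only states in Sat with every successor in Z. Z1 = {Hold, Init, Grant, Crit}; Z2 = {Init, Grant, Crit}; fixed.
Sat(AG E[~send U (idle & ack)]) = {Init, Grant, Crit}
E[ack U AG E[~send U (idle & ack)]]: least fixpoint, start Z0 = Sat(AG E[~send U (idle & ack)]) = {Init, Grant, Crit}, add states in Sat(ack) with some successor in Z. Already a fixed point.
Sat(E[ack U AG E[~send U (idle & ack)]]) = {Init, Grant, Crit}
Init ∈ Sat(E[ack U AG E[~send U (idle & ack)]]) = {Init, Grant, Crit}, so the formula holds at Init.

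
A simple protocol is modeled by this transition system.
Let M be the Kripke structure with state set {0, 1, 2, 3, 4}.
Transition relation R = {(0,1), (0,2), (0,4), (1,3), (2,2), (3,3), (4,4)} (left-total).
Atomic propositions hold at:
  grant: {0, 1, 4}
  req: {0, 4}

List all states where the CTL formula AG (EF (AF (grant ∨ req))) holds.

{4}

Sat(grant ∨ req) = {0, 1, 4}
AF (grant ∨ req): least fixpoint, start Z0 = {0, 1, 4}, add states with every successor in Z. Already a fixed point.
Sat(AF (grant ∨ req)) = {0, 1, 4}
EF (AF (grant ∨ req)): least fixpoint, start Z0 = {0, 1, 4}, add states with some successor in Z. Already a fixed point.
Sat(EF (AF (grant ∨ req))) = {0, 1, 4}
AG (EF (AF (grant ∨ req))): greatest fixpoint, start Z0 = {0, 1, 4}, keep only states in Sat with every successor in Z. Z1 = {4}; fixed.
Sat(AG (EF (AF (grant ∨ req)))) = {4}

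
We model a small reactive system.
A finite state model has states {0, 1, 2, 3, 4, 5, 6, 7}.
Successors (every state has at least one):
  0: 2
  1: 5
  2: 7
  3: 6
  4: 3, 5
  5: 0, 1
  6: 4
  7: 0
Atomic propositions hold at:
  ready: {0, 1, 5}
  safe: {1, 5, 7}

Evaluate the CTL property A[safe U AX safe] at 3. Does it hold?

No

Sat(AX safe) = {s : every successor in {1, 5, 7}} = {1, 2}
A[safe U AX safe]: least fixpoint, start Z0 = Sat(AX safe) = {1, 2}, add states in Sat(safe) with every successor in Z. Already a fixed point.
Sat(A[safe U AX safe]) = {1, 2}
3 ∉ Sat(A[safe U AX safe]) = {1, 2}, so the formula does not hold at 3.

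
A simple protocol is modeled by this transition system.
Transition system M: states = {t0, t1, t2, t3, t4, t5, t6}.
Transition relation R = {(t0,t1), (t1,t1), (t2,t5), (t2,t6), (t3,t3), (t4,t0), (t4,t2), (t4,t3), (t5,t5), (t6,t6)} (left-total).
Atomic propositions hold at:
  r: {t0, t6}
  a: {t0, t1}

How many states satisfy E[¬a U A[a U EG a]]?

Sat(¬a) = {t2, t3, t4, t5, t6}
EG a: greatest fixpoint, start Z0 = {t0, t1}, keep only states in Sat with some successor in Z. Already a fixed point.
Sat(EG a) = {t0, t1}
A[a U EG a]: least fixpoint, start Z0 = Sat(EG a) = {t0, t1}, add states in Sat(a) with every successor in Z. Already a fixed point.
Sat(A[a U EG a]) = {t0, t1}
E[¬a U A[a U EG a]]: least fixpoint, start Z0 = Sat(A[a U EG a]) = {t0, t1}, add states in Sat(¬a) with some successor in Z. Z1 = {t0, t1, t4}; fixed.
Sat(E[¬a U A[a U EG a]]) = {t0, t1, t4}
|Sat(E[¬a U A[a U EG a]])| = |{t0, t1, t4}| = 3.

3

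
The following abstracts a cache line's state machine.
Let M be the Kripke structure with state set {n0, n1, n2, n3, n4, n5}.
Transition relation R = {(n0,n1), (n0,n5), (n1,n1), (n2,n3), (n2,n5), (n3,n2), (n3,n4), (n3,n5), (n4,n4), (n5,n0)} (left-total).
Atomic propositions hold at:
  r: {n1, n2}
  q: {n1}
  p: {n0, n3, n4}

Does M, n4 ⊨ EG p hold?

Yes

EG p: greatest fixpoint, start Z0 = {n0, n3, n4}, keep only states in Sat with some successor in Z. Z1 = {n3, n4}; fixed.
Sat(EG p) = {n3, n4}
n4 ∈ Sat(EG p) = {n3, n4}, so the formula holds at n4.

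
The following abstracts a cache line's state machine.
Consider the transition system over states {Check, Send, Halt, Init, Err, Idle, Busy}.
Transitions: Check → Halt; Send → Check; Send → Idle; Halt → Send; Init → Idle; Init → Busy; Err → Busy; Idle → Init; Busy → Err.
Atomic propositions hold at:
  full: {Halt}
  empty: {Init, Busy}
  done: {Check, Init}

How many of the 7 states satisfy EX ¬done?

Sat(¬done) = {Send, Halt, Err, Idle, Busy}
Sat(EX ¬done) = {s : some successor in {Send, Halt, Err, Idle, Busy}} = {Check, Send, Halt, Init, Err, Busy}
|Sat(EX ¬done)| = |{Check, Send, Halt, Init, Err, Busy}| = 6.

6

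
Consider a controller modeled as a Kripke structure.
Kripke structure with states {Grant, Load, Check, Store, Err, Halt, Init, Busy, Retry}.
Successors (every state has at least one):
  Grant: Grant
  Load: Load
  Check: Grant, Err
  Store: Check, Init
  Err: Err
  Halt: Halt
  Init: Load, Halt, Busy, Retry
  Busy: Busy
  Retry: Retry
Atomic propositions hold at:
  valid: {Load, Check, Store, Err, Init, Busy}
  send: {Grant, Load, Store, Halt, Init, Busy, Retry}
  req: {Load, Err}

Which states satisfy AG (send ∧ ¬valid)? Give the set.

Sat(¬valid) = {Grant, Halt, Retry}
Sat(send ∧ ¬valid) = {Grant, Halt, Retry}
AG (send ∧ ¬valid): greatest fixpoint, start Z0 = {Grant, Halt, Retry}, keep only states in Sat with every successor in Z. Already a fixed point.
Sat(AG (send ∧ ¬valid)) = {Grant, Halt, Retry}

{Grant, Halt, Retry}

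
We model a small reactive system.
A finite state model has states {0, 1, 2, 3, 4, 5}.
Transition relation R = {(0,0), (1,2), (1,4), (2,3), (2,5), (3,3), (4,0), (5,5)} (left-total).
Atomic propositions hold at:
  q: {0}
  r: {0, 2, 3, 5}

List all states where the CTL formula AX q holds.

Sat(AX q) = {s : every successor in {0}} = {0, 4}

{0, 4}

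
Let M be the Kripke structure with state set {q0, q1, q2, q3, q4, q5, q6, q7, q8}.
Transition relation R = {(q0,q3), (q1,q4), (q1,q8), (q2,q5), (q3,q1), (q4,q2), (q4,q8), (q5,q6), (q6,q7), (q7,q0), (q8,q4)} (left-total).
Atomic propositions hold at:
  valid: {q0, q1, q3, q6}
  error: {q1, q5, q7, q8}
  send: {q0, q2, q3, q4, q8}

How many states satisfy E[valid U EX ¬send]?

5

Sat(¬send) = {q1, q5, q6, q7}
Sat(EX ¬send) = {s : some successor in {q1, q5, q6, q7}} = {q2, q3, q5, q6}
E[valid U EX ¬send]: least fixpoint, start Z0 = Sat(EX ¬send) = {q2, q3, q5, q6}, add states in Sat(valid) with some successor in Z. Z1 = {q0, q2, q3, q5, q6}; fixed.
Sat(E[valid U EX ¬send]) = {q0, q2, q3, q5, q6}
|Sat(E[valid U EX ¬send])| = |{q0, q2, q3, q5, q6}| = 5.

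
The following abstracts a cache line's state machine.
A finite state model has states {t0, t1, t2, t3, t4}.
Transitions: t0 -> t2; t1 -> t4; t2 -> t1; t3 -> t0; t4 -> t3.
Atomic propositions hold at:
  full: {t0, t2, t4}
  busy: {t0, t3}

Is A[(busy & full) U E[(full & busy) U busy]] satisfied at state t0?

Yes

Sat(busy & full) = {t0}
Sat(full & busy) = {t0}
E[(full & busy) U busy]: least fixpoint, start Z0 = Sat(busy) = {t0, t3}, add states in Sat(full & busy) with some successor in Z. Already a fixed point.
Sat(E[(full & busy) U busy]) = {t0, t3}
A[(busy & full) U E[(full & busy) U busy]]: least fixpoint, start Z0 = Sat(E[(full & busy) U busy]) = {t0, t3}, add states in Sat(busy & full) with every successor in Z. Already a fixed point.
Sat(A[(busy & full) U E[(full & busy) U busy]]) = {t0, t3}
t0 ∈ Sat(A[(busy & full) U E[(full & busy) U busy]]) = {t0, t3}, so the formula holds at t0.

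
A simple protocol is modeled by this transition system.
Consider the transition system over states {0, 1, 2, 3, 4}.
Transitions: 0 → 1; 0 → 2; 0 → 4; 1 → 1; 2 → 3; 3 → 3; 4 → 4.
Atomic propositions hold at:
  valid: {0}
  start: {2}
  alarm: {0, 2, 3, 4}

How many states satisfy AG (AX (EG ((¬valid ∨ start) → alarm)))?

Sat(¬valid) = {1, 2, 3, 4}
Sat(¬valid ∨ start) = {1, 2, 3, 4}
Sat((¬valid ∨ start) → alarm) = {0, 2, 3, 4}
EG ((¬valid ∨ start) → alarm): greatest fixpoint, start Z0 = {0, 2, 3, 4}, keep only states in Sat with some successor in Z. Already a fixed point.
Sat(EG ((¬valid ∨ start) → alarm)) = {0, 2, 3, 4}
Sat(AX (EG ((¬valid ∨ start) → alarm))) = {s : every successor in {0, 2, 3, 4}} = {2, 3, 4}
AG (AX (EG ((¬valid ∨ start) → alarm))): greatest fixpoint, start Z0 = {2, 3, 4}, keep only states in Sat with every successor in Z. Already a fixed point.
Sat(AG (AX (EG ((¬valid ∨ start) → alarm)))) = {2, 3, 4}
|Sat(AG (AX (EG ((¬valid ∨ start) → alarm))))| = |{2, 3, 4}| = 3.

3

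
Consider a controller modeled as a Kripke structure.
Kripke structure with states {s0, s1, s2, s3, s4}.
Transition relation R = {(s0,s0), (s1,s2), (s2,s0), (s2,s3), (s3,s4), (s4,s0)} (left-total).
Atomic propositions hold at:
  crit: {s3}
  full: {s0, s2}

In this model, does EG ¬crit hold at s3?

No

Sat(¬crit) = {s0, s1, s2, s4}
EG ¬crit: greatest fixpoint, start Z0 = {s0, s1, s2, s4}, keep only states in Sat with some successor in Z. Already a fixed point.
Sat(EG ¬crit) = {s0, s1, s2, s4}
s3 ∉ Sat(EG ¬crit) = {s0, s1, s2, s4}, so the formula does not hold at s3.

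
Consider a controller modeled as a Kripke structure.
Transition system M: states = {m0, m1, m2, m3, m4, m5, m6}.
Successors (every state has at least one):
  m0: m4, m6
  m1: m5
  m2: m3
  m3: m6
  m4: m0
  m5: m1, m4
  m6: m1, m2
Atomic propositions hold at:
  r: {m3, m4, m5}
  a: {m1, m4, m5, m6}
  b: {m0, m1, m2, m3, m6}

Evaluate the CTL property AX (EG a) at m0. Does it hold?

EG a: greatest fixpoint, start Z0 = {m1, m4, m5, m6}, keep only states in Sat with some successor in Z. Z1 = {m1, m5, m6}; fixed.
Sat(EG a) = {m1, m5, m6}
Sat(AX (EG a)) = {s : every successor in {m1, m5, m6}} = {m1, m3}
m0 ∉ Sat(AX (EG a)) = {m1, m3}, so the formula does not hold at m0.

No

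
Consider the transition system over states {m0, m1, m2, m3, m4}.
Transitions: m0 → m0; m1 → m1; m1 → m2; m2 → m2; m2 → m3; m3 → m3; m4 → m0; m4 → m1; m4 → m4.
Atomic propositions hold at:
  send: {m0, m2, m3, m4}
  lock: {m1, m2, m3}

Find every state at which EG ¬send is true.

Sat(¬send) = {m1}
EG ¬send: greatest fixpoint, start Z0 = {m1}, keep only states in Sat with some successor in Z. Already a fixed point.
Sat(EG ¬send) = {m1}

{m1}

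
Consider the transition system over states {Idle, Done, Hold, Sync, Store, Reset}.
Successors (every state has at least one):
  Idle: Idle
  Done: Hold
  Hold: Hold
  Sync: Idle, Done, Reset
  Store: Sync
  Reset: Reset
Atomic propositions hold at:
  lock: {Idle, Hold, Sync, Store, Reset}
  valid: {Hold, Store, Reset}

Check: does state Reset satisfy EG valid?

Yes

EG valid: greatest fixpoint, start Z0 = {Hold, Store, Reset}, keep only states in Sat with some successor in Z. Z1 = {Hold, Reset}; fixed.
Sat(EG valid) = {Hold, Reset}
Reset ∈ Sat(EG valid) = {Hold, Reset}, so the formula holds at Reset.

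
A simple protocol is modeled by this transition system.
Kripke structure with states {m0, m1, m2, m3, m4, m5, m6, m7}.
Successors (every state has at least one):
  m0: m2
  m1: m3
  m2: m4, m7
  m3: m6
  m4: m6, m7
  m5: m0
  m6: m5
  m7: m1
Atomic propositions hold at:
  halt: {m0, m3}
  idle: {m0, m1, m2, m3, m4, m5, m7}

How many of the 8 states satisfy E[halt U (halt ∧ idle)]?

2

Sat(halt ∧ idle) = {m0, m3}
E[halt U (halt ∧ idle)]: least fixpoint, start Z0 = Sat((halt ∧ idle)) = {m0, m3}, add states in Sat(halt) with some successor in Z. Already a fixed point.
Sat(E[halt U (halt ∧ idle)]) = {m0, m3}
|Sat(E[halt U (halt ∧ idle)])| = |{m0, m3}| = 2.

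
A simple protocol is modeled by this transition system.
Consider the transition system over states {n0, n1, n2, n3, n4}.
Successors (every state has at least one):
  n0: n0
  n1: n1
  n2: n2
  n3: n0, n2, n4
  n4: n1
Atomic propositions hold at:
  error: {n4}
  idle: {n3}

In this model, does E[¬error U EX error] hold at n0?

Sat(¬error) = {n0, n1, n2, n3}
Sat(EX error) = {s : some successor in {n4}} = {n3}
E[¬error U EX error]: least fixpoint, start Z0 = Sat(EX error) = {n3}, add states in Sat(¬error) with some successor in Z. Already a fixed point.
Sat(E[¬error U EX error]) = {n3}
n0 ∉ Sat(E[¬error U EX error]) = {n3}, so the formula does not hold at n0.

No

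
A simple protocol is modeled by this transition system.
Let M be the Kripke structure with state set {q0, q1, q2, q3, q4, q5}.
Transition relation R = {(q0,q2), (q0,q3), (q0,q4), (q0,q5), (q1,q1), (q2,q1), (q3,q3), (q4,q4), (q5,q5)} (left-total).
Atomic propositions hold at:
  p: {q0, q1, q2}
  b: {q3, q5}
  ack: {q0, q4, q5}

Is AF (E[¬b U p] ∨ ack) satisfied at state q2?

Yes

Sat(¬b) = {q0, q1, q2, q4}
E[¬b U p]: least fixpoint, start Z0 = Sat(p) = {q0, q1, q2}, add states in Sat(¬b) with some successor in Z. Already a fixed point.
Sat(E[¬b U p]) = {q0, q1, q2}
Sat(E[¬b U p] ∨ ack) = {q0, q1, q2, q4, q5}
AF (E[¬b U p] ∨ ack): least fixpoint, start Z0 = {q0, q1, q2, q4, q5}, add states with every successor in Z. Already a fixed point.
Sat(AF (E[¬b U p] ∨ ack)) = {q0, q1, q2, q4, q5}
q2 ∈ Sat(AF (E[¬b U p] ∨ ack)) = {q0, q1, q2, q4, q5}, so the formula holds at q2.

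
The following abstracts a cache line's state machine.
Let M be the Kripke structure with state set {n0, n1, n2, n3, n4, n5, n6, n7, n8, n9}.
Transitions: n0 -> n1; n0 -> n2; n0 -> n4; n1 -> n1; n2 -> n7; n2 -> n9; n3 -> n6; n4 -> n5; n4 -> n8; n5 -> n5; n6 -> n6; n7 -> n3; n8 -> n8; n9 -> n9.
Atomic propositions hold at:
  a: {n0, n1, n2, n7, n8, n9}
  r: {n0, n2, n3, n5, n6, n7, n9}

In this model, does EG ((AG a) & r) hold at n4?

No

AG a: greatest fixpoint, start Z0 = {n0, n1, n2, n7, n8, n9}, keep only states in Sat with every successor in Z. Z1 = {n1, n2, n8, n9}; Z2 = {n1, n8, n9}; fixed.
Sat(AG a) = {n1, n8, n9}
Sat((AG a) & r) = {n9}
EG ((AG a) & r): greatest fixpoint, start Z0 = {n9}, keep only states in Sat with some successor in Z. Already a fixed point.
Sat(EG ((AG a) & r)) = {n9}
n4 ∉ Sat(EG ((AG a) & r)) = {n9}, so the formula does not hold at n4.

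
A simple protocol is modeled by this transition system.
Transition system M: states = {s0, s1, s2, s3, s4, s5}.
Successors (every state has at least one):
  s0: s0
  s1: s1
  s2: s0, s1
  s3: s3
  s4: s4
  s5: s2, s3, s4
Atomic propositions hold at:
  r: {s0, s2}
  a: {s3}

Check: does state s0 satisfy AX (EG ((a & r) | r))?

Yes

Sat(a & r) = ∅
Sat((a & r) | r) = {s0, s2}
EG ((a & r) | r): greatest fixpoint, start Z0 = {s0, s2}, keep only states in Sat with some successor in Z. Already a fixed point.
Sat(EG ((a & r) | r)) = {s0, s2}
Sat(AX (EG ((a & r) | r))) = {s : every successor in {s0, s2}} = {s0}
s0 ∈ Sat(AX (EG ((a & r) | r))) = {s0}, so the formula holds at s0.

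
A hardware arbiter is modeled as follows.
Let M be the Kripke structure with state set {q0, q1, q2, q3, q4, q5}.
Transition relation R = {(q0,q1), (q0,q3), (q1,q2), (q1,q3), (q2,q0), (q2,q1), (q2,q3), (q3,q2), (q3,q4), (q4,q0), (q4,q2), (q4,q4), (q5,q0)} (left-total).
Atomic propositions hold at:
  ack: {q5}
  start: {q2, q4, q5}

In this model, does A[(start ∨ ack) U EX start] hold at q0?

No

Sat(start ∨ ack) = {q2, q4, q5}
Sat(EX start) = {s : some successor in {q2, q4, q5}} = {q1, q3, q4}
A[(start ∨ ack) U EX start]: least fixpoint, start Z0 = Sat(EX start) = {q1, q3, q4}, add states in Sat(start ∨ ack) with every successor in Z. Already a fixed point.
Sat(A[(start ∨ ack) U EX start]) = {q1, q3, q4}
q0 ∉ Sat(A[(start ∨ ack) U EX start]) = {q1, q3, q4}, so the formula does not hold at q0.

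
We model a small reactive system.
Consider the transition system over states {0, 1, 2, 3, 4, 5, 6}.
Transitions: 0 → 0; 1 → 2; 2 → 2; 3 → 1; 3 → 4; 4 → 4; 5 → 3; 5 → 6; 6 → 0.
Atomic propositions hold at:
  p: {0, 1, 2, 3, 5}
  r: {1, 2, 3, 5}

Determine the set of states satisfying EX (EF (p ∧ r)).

{1, 2, 3, 5}

Sat(p ∧ r) = {1, 2, 3, 5}
EF (p ∧ r): least fixpoint, start Z0 = {1, 2, 3, 5}, add states with some successor in Z. Already a fixed point.
Sat(EF (p ∧ r)) = {1, 2, 3, 5}
Sat(EX (EF (p ∧ r))) = {s : some successor in {1, 2, 3, 5}} = {1, 2, 3, 5}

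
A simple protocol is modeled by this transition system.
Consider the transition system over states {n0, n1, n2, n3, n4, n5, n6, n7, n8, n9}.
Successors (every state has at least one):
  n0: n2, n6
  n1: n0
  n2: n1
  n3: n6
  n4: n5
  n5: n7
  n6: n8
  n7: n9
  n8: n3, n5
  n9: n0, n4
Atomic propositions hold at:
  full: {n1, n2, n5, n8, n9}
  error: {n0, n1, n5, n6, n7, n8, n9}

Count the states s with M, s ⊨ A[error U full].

8

A[error U full]: least fixpoint, start Z0 = Sat(full) = {n1, n2, n5, n8, n9}, add states in Sat(error) with every successor in Z. Z1 = {n1, n2, n5, n6, n7, n8, n9}; Z2 = {n0, n1, n2, n5, n6, n7, n8, n9}; fixed.
Sat(A[error U full]) = {n0, n1, n2, n5, n6, n7, n8, n9}
|Sat(A[error U full])| = |{n0, n1, n2, n5, n6, n7, n8, n9}| = 8.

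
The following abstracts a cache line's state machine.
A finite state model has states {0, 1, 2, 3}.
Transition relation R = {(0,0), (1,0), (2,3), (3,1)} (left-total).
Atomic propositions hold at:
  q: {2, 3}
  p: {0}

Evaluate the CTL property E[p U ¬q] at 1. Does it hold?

Sat(¬q) = {0, 1}
E[p U ¬q]: least fixpoint, start Z0 = Sat(¬q) = {0, 1}, add states in Sat(p) with some successor in Z. Already a fixed point.
Sat(E[p U ¬q]) = {0, 1}
1 ∈ Sat(E[p U ¬q]) = {0, 1}, so the formula holds at 1.

Yes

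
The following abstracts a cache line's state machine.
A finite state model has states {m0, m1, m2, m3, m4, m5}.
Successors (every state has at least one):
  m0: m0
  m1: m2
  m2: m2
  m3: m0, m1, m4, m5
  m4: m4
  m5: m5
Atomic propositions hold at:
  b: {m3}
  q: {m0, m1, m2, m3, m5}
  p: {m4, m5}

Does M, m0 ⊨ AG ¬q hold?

Sat(¬q) = {m4}
AG ¬q: greatest fixpoint, start Z0 = {m4}, keep only states in Sat with every successor in Z. Already a fixed point.
Sat(AG ¬q) = {m4}
m0 ∉ Sat(AG ¬q) = {m4}, so the formula does not hold at m0.

No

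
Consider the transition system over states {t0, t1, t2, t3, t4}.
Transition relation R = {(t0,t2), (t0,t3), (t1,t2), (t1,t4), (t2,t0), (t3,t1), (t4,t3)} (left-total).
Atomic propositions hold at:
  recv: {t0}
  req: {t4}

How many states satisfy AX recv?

1

Sat(AX recv) = {s : every successor in {t0}} = {t2}
|Sat(AX recv)| = |{t2}| = 1.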